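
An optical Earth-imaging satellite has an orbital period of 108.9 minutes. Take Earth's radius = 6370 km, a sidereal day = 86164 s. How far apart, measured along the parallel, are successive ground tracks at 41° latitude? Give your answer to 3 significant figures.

2290 km

T = 108.9 min = 6534.0 s.
Node shift per orbit = (6534.0/86164) × 360° = 27.30°.
Equatorial spacing = 27.30 × 111.2 km/° = 3035 km.
At 41° latitude, spacing = 3035 × cos(41°) = 2291 km.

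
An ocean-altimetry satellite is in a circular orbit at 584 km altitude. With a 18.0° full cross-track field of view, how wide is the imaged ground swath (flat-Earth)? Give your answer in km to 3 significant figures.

185 km

Half-angle = 18.0°/2 = 9°.
Swath width ≈ 2h·tan(θ/2) = 2 × 584 × tan(9°) = 185.0 km.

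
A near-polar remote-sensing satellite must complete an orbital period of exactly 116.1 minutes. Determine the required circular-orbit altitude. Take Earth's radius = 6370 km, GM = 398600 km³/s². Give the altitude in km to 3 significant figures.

T = 116.1 min = 6966.0 s.
From T = 2π√(a³/μ): a = (μ T²/4π²)^(1/3) = (398600 × 6966.0² / 4π²)^(1/3) = 7883 km.
Altitude h = a − R = 7883 − 6370 = 1513 km.

1510 km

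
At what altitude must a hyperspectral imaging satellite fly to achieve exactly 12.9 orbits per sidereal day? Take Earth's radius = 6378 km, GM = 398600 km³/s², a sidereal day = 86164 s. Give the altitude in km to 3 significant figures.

Required period T = 86164 / 12.9 = 6679.4 s.
From T = 2π√(a³/μ): a = (μ T²/4π²)^(1/3) = (398600 × 6679.4² / 4π²)^(1/3) = 7666 km.
Altitude h = a − R = 7666 − 6378 = 1288 km.

1290 km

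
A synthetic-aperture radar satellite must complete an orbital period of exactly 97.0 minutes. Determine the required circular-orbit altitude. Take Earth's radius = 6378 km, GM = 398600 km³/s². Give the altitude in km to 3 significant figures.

615 km

T = 97.0 min = 5820.0 s.
From T = 2π√(a³/μ): a = (μ T²/4π²)^(1/3) = (398600 × 5820.0² / 4π²)^(1/3) = 6993 km.
Altitude h = a − R = 6993 − 6378 = 615 km.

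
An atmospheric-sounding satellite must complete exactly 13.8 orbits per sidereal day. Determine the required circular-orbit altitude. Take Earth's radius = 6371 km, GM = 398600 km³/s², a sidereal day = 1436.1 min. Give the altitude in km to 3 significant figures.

958 km

Required period T = 86166 / 13.8 = 6243.9 s.
From T = 2π√(a³/μ): a = (μ T²/4π²)^(1/3) = (398600 × 6243.9² / 4π²)^(1/3) = 7329 km.
Altitude h = a − R = 7329 − 6371 = 958 km.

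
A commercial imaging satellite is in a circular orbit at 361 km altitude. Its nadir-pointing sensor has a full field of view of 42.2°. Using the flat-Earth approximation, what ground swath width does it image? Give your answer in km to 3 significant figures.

Half-angle = 42.2°/2 = 21.1°.
Swath width ≈ 2h·tan(θ/2) = 2 × 361 × tan(21.1°) = 278.6 km.

279 km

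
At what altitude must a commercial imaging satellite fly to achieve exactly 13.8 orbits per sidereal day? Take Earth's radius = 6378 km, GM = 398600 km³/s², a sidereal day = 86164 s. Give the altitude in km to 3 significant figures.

951 km

Required period T = 86164 / 13.8 = 6243.8 s.
From T = 2π√(a³/μ): a = (μ T²/4π²)^(1/3) = (398600 × 6243.8² / 4π²)^(1/3) = 7329 km.
Altitude h = a − R = 7329 − 6378 = 951 km.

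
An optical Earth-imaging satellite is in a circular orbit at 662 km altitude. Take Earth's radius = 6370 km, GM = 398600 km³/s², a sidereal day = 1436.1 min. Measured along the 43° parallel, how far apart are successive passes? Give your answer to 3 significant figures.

1990 km

Semi-major axis a = 6370 + 662 = 7032 km. Period T = 2π√(a³/μ) = 2π√(7032³/398600) = 5868.5 s = 97.81 min.
Node shift per orbit = (5868.5/86166) × 360° = 24.52°.
Equatorial spacing = 24.52 × 111.2 km/° = 2726 km.
At 43° latitude, spacing = 2726 × cos(43°) = 1994 km.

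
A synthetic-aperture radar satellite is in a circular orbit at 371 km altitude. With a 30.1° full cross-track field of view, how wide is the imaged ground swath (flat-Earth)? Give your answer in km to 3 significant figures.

200 km

Half-angle = 30.1°/2 = 15.05°.
Swath width ≈ 2h·tan(θ/2) = 2 × 371 × tan(15.05°) = 199.5 km.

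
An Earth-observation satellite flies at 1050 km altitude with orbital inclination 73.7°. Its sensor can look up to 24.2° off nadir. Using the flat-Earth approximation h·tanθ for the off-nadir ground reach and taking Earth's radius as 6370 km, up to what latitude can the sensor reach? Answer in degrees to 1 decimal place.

For a prograde orbit the ground track reaches latitude ±i = ±73.7°.
Sensor half-swath on the ground ≈ 1050·tan(24.2°) = 472 km = 4.24° of latitude.
Maximum observable latitude ≈ 73.7 + 4.24 = 77.9°.

77.9°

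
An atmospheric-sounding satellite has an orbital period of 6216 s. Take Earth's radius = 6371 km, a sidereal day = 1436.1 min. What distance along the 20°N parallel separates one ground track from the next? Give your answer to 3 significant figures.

2710 km

Node shift per orbit = (6216.0/86166) × 360° = 25.97°.
Equatorial spacing = 25.97 × 111.2 km/° = 2888 km.
At 20° latitude, spacing = 2888 × cos(20°) = 2714 km.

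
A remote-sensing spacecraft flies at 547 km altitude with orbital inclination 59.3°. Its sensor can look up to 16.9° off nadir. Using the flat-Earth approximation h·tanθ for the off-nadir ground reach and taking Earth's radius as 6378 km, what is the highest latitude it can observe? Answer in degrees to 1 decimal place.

60.8°

For a prograde orbit the ground track reaches latitude ±i = ±59.3°.
Sensor half-swath on the ground ≈ 547·tan(16.9°) = 166 km = 1.49° of latitude.
Maximum observable latitude ≈ 59.3 + 1.49 = 60.8°.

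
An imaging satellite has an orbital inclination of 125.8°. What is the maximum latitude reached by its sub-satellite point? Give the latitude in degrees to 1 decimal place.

54.2°

Retrograde orbit: the ground track reaches ±(180° − i) = ±(180 − 125.8) = ±54.2°.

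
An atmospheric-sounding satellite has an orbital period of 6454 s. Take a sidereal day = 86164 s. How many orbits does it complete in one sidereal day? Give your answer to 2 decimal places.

13.35

Orbits per sidereal day = 86164 / 6454.0 = 13.350.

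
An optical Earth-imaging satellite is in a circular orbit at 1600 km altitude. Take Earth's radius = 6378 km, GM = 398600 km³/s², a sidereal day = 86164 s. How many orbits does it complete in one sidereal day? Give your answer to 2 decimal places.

12.15

Semi-major axis a = 6378 + 1600 = 7978 km. Period T = 2π√(a³/μ) = 2π√(7978³/398600) = 7091.7 s = 118.20 min.
Orbits per sidereal day = 86164 / 7091.7 = 12.150.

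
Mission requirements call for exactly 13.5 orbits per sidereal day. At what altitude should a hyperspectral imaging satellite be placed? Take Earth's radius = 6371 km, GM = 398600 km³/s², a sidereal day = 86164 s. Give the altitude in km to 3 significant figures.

Required period T = 86164 / 13.5 = 6382.5 s.
From T = 2π√(a³/μ): a = (μ T²/4π²)^(1/3) = (398600 × 6382.5² / 4π²)^(1/3) = 7437 km.
Altitude h = a − R = 7437 − 6371 = 1066 km.

1070 km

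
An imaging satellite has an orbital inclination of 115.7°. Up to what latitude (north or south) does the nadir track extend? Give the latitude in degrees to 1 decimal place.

64.3°

Retrograde orbit: the ground track reaches ±(180° − i) = ±(180 − 115.7) = ±64.3°.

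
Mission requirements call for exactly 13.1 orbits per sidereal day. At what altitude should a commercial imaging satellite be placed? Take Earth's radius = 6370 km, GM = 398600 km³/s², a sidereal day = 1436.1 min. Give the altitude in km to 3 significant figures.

1220 km

Required period T = 86166 / 13.1 = 6577.6 s.
From T = 2π√(a³/μ): a = (μ T²/4π²)^(1/3) = (398600 × 6577.6² / 4π²)^(1/3) = 7588 km.
Altitude h = a − R = 7588 − 6370 = 1218 km.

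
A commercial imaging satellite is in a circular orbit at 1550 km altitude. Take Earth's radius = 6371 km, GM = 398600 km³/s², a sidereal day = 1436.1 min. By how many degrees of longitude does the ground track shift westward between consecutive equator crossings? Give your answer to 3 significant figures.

29.3°

Semi-major axis a = 6371 + 1550 = 7921 km. Period T = 2π√(a³/μ) = 2π√(7921³/398600) = 7015.9 s = 116.93 min.
During one orbit Earth rotates (7015.9 / 86166) × 360° = 29.31°.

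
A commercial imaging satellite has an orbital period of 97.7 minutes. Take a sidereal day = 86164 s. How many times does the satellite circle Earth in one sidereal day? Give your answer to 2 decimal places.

14.70

T = 97.7 min = 5862.0 s.
Orbits per sidereal day = 86164 / 5862.0 = 14.699.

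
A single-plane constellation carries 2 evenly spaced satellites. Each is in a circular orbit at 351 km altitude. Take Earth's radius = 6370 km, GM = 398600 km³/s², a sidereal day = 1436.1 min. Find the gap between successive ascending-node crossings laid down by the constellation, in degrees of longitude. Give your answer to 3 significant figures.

11.5°

Semi-major axis a = 6370 + 351 = 6721 km. Period T = 2π√(a³/μ) = 2π√(6721³/398600) = 5483.6 s = 91.39 min.
Single-satellite node shift = (5483.6/86166) × 360° = 22.91°.
With 2 satellites evenly phased, successive equator crossings are 22.91/2 = 11.455° apart.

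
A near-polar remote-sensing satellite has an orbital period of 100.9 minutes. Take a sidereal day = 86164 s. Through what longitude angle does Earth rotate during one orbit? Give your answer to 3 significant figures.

T = 100.9 min = 6054.0 s.
During one orbit Earth rotates (6054.0 / 86164) × 360° = 25.29°.

25.3°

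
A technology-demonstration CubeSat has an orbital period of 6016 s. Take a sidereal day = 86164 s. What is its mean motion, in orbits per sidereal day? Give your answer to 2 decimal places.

14.32

Orbits per sidereal day = 86164 / 6016.0 = 14.322.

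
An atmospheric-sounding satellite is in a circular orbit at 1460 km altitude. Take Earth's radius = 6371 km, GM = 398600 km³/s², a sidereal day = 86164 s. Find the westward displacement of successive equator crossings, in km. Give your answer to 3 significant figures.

3200 km

Semi-major axis a = 6371 + 1460 = 7831 km. Period T = 2π√(a³/μ) = 2π√(7831³/398600) = 6896.6 s = 114.94 min.
During one orbit Earth rotates (6896.6 / 86164) × 360° = 28.81°.
At the equator that is 28.81° × (2π·6371/360) km/° = 28.81 × 111.2 = 3204 km.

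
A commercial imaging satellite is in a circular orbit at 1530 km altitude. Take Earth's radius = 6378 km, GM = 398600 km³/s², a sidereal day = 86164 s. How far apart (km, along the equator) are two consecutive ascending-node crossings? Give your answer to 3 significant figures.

3250 km

Semi-major axis a = 6378 + 1530 = 7908 km. Period T = 2π√(a³/μ) = 2π√(7908³/398600) = 6998.6 s = 116.64 min.
During one orbit Earth rotates (6998.6 / 86164) × 360° = 29.24°.
At the equator that is 29.24° × (2π·6378/360) km/° = 29.24 × 111.3 = 3255 km.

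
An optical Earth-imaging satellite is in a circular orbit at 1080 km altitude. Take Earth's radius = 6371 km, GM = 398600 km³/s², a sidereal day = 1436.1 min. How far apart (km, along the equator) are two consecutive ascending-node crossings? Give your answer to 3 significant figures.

2970 km

Semi-major axis a = 6371 + 1080 = 7451 km. Period T = 2π√(a³/μ) = 2π√(7451³/398600) = 6400.8 s = 106.68 min.
During one orbit Earth rotates (6400.8 / 86166) × 360° = 26.74°.
At the equator that is 26.74° × (2π·6371/360) km/° = 26.74 × 111.2 = 2974 km.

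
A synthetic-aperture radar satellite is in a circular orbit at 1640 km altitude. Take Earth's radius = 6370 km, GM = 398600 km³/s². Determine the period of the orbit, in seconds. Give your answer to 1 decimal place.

Semi-major axis a = 6370 + 1640 = 8010 km. Period T = 2π√(a³/μ) = 2π√(8010³/398600) = 7134.4 s = 118.91 min.

7134.4 seconds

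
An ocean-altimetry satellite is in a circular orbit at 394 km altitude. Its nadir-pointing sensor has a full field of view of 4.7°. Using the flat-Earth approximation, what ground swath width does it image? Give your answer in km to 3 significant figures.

32.3 km

Half-angle = 4.7°/2 = 2.35°.
Swath width ≈ 2h·tan(θ/2) = 2 × 394 × tan(2.35°) = 32.3 km.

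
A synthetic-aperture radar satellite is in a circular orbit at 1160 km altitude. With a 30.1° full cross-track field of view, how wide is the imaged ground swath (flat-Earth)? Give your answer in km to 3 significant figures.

Half-angle = 30.1°/2 = 15.05°.
Swath width ≈ 2h·tan(θ/2) = 2 × 1160 × tan(15.05°) = 623.8 km.

624 km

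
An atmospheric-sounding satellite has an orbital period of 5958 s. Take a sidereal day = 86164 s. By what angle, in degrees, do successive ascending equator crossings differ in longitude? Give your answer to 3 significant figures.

During one orbit Earth rotates (5958.0 / 86164) × 360° = 24.89°.

24.9°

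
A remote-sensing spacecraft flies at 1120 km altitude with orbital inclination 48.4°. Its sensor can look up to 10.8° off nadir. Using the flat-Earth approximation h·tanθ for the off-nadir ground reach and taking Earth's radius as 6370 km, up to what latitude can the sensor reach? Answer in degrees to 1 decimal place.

For a prograde orbit the ground track reaches latitude ±i = ±48.4°.
Sensor half-swath on the ground ≈ 1120·tan(10.8°) = 214 km = 1.92° of latitude.
Maximum observable latitude ≈ 48.4 + 1.92 = 50.3°.

50.3°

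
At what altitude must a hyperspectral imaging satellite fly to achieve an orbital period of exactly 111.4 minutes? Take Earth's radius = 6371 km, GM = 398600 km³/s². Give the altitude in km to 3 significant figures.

1300 km

T = 111.4 min = 6684.0 s.
From T = 2π√(a³/μ): a = (μ T²/4π²)^(1/3) = (398600 × 6684.0² / 4π²)^(1/3) = 7669 km.
Altitude h = a − R = 7669 − 6371 = 1298 km.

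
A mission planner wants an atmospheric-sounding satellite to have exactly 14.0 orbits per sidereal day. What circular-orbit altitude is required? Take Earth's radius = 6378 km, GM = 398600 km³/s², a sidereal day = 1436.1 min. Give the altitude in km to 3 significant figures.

881 km

Required period T = 86166 / 14.0 = 6154.7 s.
From T = 2π√(a³/μ): a = (μ T²/4π²)^(1/3) = (398600 × 6154.7² / 4π²)^(1/3) = 7259 km.
Altitude h = a − R = 7259 − 6378 = 881 km.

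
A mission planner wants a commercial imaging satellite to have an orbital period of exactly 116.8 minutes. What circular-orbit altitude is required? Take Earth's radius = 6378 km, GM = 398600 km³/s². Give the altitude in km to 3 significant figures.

T = 116.8 min = 7008.0 s.
From T = 2π√(a³/μ): a = (μ T²/4π²)^(1/3) = (398600 × 7008.0² / 4π²)^(1/3) = 7915 km.
Altitude h = a − R = 7915 − 6378 = 1537 km.

1540 km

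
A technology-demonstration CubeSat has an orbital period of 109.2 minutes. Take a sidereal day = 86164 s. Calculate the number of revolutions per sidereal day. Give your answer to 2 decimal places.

13.15

T = 109.2 min = 6552.0 s.
Orbits per sidereal day = 86164 / 6552.0 = 13.151.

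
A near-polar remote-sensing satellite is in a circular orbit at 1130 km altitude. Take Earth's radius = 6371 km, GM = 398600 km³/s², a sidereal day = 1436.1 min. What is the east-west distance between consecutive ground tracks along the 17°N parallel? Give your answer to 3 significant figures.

2870 km

Semi-major axis a = 6371 + 1130 = 7501 km. Period T = 2π√(a³/μ) = 2π√(7501³/398600) = 6465.3 s = 107.76 min.
Node shift per orbit = (6465.3/86166) × 360° = 27.01°.
Equatorial spacing = 27.01 × 111.2 km/° = 3004 km.
At 17° latitude, spacing = 3004 × cos(17°) = 2872 km.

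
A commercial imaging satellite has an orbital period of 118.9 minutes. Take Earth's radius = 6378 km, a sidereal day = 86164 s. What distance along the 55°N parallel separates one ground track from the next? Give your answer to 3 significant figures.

1900 km

T = 118.9 min = 7134.0 s.
Node shift per orbit = (7134.0/86164) × 360° = 29.81°.
Equatorial spacing = 29.81 × 111.3 km/° = 3318 km.
At 55° latitude, spacing = 3318 × cos(55°) = 1903 km.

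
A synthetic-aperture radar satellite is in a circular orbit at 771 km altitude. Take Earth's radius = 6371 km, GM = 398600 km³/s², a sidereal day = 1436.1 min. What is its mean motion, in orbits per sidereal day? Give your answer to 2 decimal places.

14.34

Semi-major axis a = 6371 + 771 = 7142 km. Period T = 2π√(a³/μ) = 2π√(7142³/398600) = 6006.8 s = 100.11 min.
Orbits per sidereal day = 86166 / 6006.8 = 14.345.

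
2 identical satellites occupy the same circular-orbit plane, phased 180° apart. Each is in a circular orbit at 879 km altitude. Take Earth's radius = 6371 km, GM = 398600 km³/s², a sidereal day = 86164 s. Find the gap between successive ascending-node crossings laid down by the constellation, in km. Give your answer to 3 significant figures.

Semi-major axis a = 6371 + 879 = 7250 km. Period T = 2π√(a³/μ) = 2π√(7250³/398600) = 6143.5 s = 102.39 min.
Single-satellite node shift = (6143.5/86164) × 360° = 25.67°.
With 2 satellites evenly phased, successive equator crossings are 25.67/2 = 12.834° apart.
That is 12.834 × 111.2 = 1427 km at the equator.

1430 km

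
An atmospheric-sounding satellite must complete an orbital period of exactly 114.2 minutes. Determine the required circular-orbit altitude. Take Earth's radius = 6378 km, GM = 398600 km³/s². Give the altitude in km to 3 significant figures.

1420 km

T = 114.2 min = 6852.0 s.
From T = 2π√(a³/μ): a = (μ T²/4π²)^(1/3) = (398600 × 6852.0² / 4π²)^(1/3) = 7797 km.
Altitude h = a − R = 7797 − 6378 = 1419 km.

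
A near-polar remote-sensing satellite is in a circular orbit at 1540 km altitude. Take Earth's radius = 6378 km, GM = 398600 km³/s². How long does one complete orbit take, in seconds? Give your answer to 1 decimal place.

Semi-major axis a = 6378 + 1540 = 7918 km. Period T = 2π√(a³/μ) = 2π√(7918³/398600) = 7011.9 s = 116.86 min.

7011.9 seconds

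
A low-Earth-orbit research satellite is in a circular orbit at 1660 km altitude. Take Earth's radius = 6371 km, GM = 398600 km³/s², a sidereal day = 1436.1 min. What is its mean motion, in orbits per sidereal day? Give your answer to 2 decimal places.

Semi-major axis a = 6371 + 1660 = 8031 km. Period T = 2π√(a³/μ) = 2π√(8031³/398600) = 7162.5 s = 119.38 min.
Orbits per sidereal day = 86166 / 7162.5 = 12.030.

12.03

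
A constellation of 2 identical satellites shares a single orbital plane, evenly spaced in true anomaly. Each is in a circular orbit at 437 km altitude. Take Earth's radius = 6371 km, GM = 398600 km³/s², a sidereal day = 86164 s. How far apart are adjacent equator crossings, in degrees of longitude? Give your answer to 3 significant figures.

11.7°

Semi-major axis a = 6371 + 437 = 6808 km. Period T = 2π√(a³/μ) = 2π√(6808³/398600) = 5590.4 s = 93.17 min.
Single-satellite node shift = (5590.4/86164) × 360° = 23.36°.
With 2 satellites evenly phased, successive equator crossings are 23.36/2 = 11.679° apart.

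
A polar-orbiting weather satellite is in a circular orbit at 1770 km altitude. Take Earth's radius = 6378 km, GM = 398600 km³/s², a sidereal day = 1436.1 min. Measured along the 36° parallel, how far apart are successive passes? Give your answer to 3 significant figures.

Semi-major axis a = 6378 + 1770 = 8148 km. Period T = 2π√(a³/μ) = 2π√(8148³/398600) = 7319.6 s = 121.99 min.
Node shift per orbit = (7319.6/86166) × 360° = 30.58°.
Equatorial spacing = 30.58 × 111.3 km/° = 3404 km.
At 36° latitude, spacing = 3404 × cos(36°) = 2754 km.

2750 km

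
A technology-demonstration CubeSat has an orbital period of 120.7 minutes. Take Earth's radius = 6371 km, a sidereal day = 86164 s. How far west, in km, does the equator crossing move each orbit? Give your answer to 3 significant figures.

T = 120.7 min = 7242.0 s.
During one orbit Earth rotates (7242.0 / 86164) × 360° = 30.26°.
At the equator that is 30.26° × (2π·6371/360) km/° = 30.26 × 111.2 = 3364 km.

3360 km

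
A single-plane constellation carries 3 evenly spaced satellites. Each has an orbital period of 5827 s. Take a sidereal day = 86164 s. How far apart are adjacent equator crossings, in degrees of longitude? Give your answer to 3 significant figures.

Single-satellite node shift = (5827.0/86164) × 360° = 24.35°.
With 3 satellites evenly phased, successive equator crossings are 24.35/3 = 8.115° apart.

8.12°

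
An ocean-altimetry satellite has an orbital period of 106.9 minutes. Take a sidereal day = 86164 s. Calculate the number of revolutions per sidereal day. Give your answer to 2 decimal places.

13.43

T = 106.9 min = 6414.0 s.
Orbits per sidereal day = 86164 / 6414.0 = 13.434.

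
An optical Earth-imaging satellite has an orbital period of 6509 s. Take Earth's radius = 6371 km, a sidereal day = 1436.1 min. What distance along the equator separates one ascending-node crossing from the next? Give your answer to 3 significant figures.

3020 km

During one orbit Earth rotates (6509.0 / 86166) × 360° = 27.19°.
At the equator that is 27.19° × (2π·6371/360) km/° = 27.19 × 111.2 = 3024 km.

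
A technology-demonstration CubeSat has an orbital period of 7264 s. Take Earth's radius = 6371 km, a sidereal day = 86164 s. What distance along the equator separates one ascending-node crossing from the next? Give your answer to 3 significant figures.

During one orbit Earth rotates (7264.0 / 86164) × 360° = 30.35°.
At the equator that is 30.35° × (2π·6371/360) km/° = 30.35 × 111.2 = 3375 km.

3370 km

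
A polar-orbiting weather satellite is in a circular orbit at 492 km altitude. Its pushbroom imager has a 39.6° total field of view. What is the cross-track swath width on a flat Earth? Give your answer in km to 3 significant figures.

Half-angle = 39.6°/2 = 19.8°.
Swath width ≈ 2h·tan(θ/2) = 2 × 492 × tan(19.8°) = 354.3 km.

354 km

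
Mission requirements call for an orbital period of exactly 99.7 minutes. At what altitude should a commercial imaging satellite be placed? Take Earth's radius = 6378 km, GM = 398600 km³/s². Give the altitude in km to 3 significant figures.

T = 99.7 min = 5982.0 s.
From T = 2π√(a³/μ): a = (μ T²/4π²)^(1/3) = (398600 × 5982.0² / 4π²)^(1/3) = 7122 km.
Altitude h = a − R = 7122 − 6378 = 744 km.

744 km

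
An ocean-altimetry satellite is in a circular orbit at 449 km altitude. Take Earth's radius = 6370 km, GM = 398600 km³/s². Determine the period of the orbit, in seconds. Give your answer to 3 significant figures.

5600 seconds

Semi-major axis a = 6370 + 449 = 6819 km. Period T = 2π√(a³/μ) = 2π√(6819³/398600) = 5603.9 s = 93.40 min.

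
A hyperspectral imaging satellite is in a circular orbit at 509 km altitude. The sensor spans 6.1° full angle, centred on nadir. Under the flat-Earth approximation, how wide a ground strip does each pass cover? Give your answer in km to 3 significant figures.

Half-angle = 6.1°/2 = 3.05°.
Swath width ≈ 2h·tan(θ/2) = 2 × 509 × tan(3.05°) = 54.2 km.

54.2 km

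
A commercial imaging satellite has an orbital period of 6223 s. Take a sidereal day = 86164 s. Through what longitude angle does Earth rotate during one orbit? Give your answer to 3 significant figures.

26.0°

During one orbit Earth rotates (6223.0 / 86164) × 360° = 26.00°.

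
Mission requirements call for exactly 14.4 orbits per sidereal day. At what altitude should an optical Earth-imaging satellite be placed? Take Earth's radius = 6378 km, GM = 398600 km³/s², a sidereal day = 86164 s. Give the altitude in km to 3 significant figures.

Required period T = 86164 / 14.4 = 5983.6 s.
From T = 2π√(a³/μ): a = (μ T²/4π²)^(1/3) = (398600 × 5983.6² / 4π²)^(1/3) = 7124 km.
Altitude h = a − R = 7124 − 6378 = 746 km.

746 km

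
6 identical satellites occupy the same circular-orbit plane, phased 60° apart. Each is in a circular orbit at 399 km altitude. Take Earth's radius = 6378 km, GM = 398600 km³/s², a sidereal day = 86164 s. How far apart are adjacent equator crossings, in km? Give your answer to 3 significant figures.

Semi-major axis a = 6378 + 399 = 6777 km. Period T = 2π√(a³/μ) = 2π√(6777³/398600) = 5552.2 s = 92.54 min.
Single-satellite node shift = (5552.2/86164) × 360° = 23.20°.
With 6 satellites evenly phased, successive equator crossings are 23.20/6 = 3.866° apart.
That is 3.866 × 111.3 = 430 km at the equator.

430 km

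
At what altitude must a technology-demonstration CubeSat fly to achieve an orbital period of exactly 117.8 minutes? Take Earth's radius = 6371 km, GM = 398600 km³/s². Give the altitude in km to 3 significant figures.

T = 117.8 min = 7068.0 s.
From T = 2π√(a³/μ): a = (μ T²/4π²)^(1/3) = (398600 × 7068.0² / 4π²)^(1/3) = 7960 km.
Altitude h = a − R = 7960 − 6371 = 1589 km.

1590 km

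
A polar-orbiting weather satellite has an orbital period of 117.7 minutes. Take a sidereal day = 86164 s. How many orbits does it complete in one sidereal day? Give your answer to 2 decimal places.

12.20

T = 117.7 min = 7062.0 s.
Orbits per sidereal day = 86164 / 7062.0 = 12.201.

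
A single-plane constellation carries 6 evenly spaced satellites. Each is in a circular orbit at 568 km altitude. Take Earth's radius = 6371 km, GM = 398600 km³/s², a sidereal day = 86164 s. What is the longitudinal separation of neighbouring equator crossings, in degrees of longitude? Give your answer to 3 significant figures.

Semi-major axis a = 6371 + 568 = 6939 km. Period T = 2π√(a³/μ) = 2π√(6939³/398600) = 5752.5 s = 95.87 min.
Single-satellite node shift = (5752.5/86164) × 360° = 24.03°.
With 6 satellites evenly phased, successive equator crossings are 24.03/6 = 4.006° apart.

4.01°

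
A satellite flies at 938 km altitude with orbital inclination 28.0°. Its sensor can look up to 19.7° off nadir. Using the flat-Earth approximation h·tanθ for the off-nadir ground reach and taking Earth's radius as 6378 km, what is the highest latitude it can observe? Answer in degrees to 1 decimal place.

For a prograde orbit the ground track reaches latitude ±i = ±28.0°.
Sensor half-swath on the ground ≈ 938·tan(19.7°) = 336 km = 3.02° of latitude.
Maximum observable latitude ≈ 28.0 + 3.02 = 31.0°.

31.0°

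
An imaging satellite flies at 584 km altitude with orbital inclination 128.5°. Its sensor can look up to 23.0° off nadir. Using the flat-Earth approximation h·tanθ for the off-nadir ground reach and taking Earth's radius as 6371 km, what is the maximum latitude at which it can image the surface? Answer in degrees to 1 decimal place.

53.7°

Retrograde orbit: the ground track reaches ±(180° − i) = ±(180 − 128.5) = ±51.5°.
Sensor half-swath on the ground ≈ 584·tan(23.0°) = 248 km = 2.23° of latitude.
Maximum observable latitude ≈ 51.5 + 2.23 = 53.7°.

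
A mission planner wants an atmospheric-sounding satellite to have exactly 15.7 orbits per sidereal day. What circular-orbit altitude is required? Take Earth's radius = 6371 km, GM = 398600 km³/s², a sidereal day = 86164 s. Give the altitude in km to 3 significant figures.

354 km

Required period T = 86164 / 15.7 = 5488.2 s.
From T = 2π√(a³/μ): a = (μ T²/4π²)^(1/3) = (398600 × 5488.2² / 4π²)^(1/3) = 6725 km.
Altitude h = a − R = 6725 − 6371 = 354 km.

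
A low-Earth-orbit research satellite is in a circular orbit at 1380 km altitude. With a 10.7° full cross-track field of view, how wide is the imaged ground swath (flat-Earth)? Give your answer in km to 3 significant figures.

Half-angle = 10.7°/2 = 5.35°.
Swath width ≈ 2h·tan(θ/2) = 2 × 1380 × tan(5.35°) = 258.5 km.

258 km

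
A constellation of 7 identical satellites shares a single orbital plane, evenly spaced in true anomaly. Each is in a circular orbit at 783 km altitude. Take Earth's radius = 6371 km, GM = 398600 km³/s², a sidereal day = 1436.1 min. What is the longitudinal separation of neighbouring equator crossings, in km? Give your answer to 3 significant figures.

Semi-major axis a = 6371 + 783 = 7154 km. Period T = 2π√(a³/μ) = 2π√(7154³/398600) = 6021.9 s = 100.37 min.
Single-satellite node shift = (6021.9/86166) × 360° = 25.16°.
With 7 satellites evenly phased, successive equator crossings are 25.16/7 = 3.594° apart.
That is 3.594 × 111.2 = 400 km at the equator.

400 km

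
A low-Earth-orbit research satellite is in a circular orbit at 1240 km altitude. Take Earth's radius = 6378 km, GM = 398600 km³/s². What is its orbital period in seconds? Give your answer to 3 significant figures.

6620 seconds

Semi-major axis a = 6378 + 1240 = 7618 km. Period T = 2π√(a³/μ) = 2π√(7618³/398600) = 6617.2 s = 110.29 min.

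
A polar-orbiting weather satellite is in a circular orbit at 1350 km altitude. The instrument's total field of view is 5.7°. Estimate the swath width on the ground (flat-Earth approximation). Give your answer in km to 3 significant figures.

Half-angle = 5.7°/2 = 2.85°.
Swath width ≈ 2h·tan(θ/2) = 2 × 1350 × tan(2.85°) = 134.4 km.

134 km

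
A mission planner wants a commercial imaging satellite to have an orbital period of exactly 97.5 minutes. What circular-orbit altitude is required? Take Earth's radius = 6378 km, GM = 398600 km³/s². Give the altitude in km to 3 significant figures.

T = 97.5 min = 5850.0 s.
From T = 2π√(a³/μ): a = (μ T²/4π²)^(1/3) = (398600 × 5850.0² / 4π²)^(1/3) = 7017 km.
Altitude h = a − R = 7017 − 6378 = 639 km.

639 km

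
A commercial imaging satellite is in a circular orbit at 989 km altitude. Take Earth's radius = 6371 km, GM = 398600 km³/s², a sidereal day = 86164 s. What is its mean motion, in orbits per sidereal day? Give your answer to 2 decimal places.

Semi-major axis a = 6371 + 989 = 7360 km. Period T = 2π√(a³/μ) = 2π√(7360³/398600) = 6283.9 s = 104.73 min.
Orbits per sidereal day = 86164 / 6283.9 = 13.712.

13.71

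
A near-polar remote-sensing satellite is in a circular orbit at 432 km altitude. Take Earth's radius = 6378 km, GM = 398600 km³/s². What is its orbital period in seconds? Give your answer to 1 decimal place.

Semi-major axis a = 6378 + 432 = 6810 km. Period T = 2π√(a³/μ) = 2π√(6810³/398600) = 5592.8 s = 93.21 min.

5592.8 seconds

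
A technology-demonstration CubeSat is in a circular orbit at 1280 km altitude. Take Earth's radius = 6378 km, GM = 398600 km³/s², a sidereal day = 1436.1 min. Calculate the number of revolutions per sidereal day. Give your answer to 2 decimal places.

12.92

Semi-major axis a = 6378 + 1280 = 7658 km. Period T = 2π√(a³/μ) = 2π√(7658³/398600) = 6669.4 s = 111.16 min.
Orbits per sidereal day = 86166 / 6669.4 = 12.920.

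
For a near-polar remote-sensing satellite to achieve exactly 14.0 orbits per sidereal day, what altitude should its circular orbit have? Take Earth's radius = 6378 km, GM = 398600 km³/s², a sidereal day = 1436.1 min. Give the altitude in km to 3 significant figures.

Required period T = 86166 / 14.0 = 6154.7 s.
From T = 2π√(a³/μ): a = (μ T²/4π²)^(1/3) = (398600 × 6154.7² / 4π²)^(1/3) = 7259 km.
Altitude h = a − R = 7259 − 6378 = 881 km.

881 km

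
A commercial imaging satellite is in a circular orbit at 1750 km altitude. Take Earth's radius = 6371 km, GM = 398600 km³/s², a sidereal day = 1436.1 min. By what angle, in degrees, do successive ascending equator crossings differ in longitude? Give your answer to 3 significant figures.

30.4°

Semi-major axis a = 6371 + 1750 = 8121 km. Period T = 2π√(a³/μ) = 2π√(8121³/398600) = 7283.3 s = 121.39 min.
During one orbit Earth rotates (7283.3 / 86166) × 360° = 30.43°.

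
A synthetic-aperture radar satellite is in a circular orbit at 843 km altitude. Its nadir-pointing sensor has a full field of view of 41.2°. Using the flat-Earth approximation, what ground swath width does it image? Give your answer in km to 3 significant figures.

Half-angle = 41.2°/2 = 20.6°.
Swath width ≈ 2h·tan(θ/2) = 2 × 843 × tan(20.6°) = 633.7 km.

634 km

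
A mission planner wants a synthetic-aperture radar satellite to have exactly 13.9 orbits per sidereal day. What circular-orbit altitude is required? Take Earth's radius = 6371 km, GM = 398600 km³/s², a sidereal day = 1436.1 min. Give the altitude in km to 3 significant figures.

Required period T = 86166 / 13.9 = 6199.0 s.
From T = 2π√(a³/μ): a = (μ T²/4π²)^(1/3) = (398600 × 6199.0² / 4π²)^(1/3) = 7294 km.
Altitude h = a − R = 7294 − 6371 = 923 km.

923 km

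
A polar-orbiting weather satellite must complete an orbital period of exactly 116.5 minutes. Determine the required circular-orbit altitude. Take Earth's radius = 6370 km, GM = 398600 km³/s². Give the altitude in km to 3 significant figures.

T = 116.5 min = 6990.0 s.
From T = 2π√(a³/μ): a = (μ T²/4π²)^(1/3) = (398600 × 6990.0² / 4π²)^(1/3) = 7902 km.
Altitude h = a − R = 7902 − 6370 = 1532 km.

1530 km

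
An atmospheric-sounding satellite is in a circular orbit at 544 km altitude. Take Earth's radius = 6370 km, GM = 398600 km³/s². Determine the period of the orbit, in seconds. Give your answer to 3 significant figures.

5720 seconds

Semi-major axis a = 6370 + 544 = 6914 km. Period T = 2π√(a³/μ) = 2π√(6914³/398600) = 5721.4 s = 95.36 min.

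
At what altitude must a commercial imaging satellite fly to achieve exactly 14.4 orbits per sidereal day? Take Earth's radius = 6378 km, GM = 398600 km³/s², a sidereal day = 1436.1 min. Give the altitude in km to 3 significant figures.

746 km

Required period T = 86166 / 14.4 = 5983.8 s.
From T = 2π√(a³/μ): a = (μ T²/4π²)^(1/3) = (398600 × 5983.8² / 4π²)^(1/3) = 7124 km.
Altitude h = a − R = 7124 − 6378 = 746 km.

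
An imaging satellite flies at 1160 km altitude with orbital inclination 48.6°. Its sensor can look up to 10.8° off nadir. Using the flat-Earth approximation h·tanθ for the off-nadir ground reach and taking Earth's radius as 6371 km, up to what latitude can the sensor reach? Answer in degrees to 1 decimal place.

For a prograde orbit the ground track reaches latitude ±i = ±48.6°.
Sensor half-swath on the ground ≈ 1160·tan(10.8°) = 221 km = 1.99° of latitude.
Maximum observable latitude ≈ 48.6 + 1.99 = 50.6°.

50.6°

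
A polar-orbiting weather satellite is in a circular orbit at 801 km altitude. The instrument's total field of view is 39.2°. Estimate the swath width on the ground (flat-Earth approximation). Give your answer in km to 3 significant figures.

Half-angle = 39.2°/2 = 19.6°.
Swath width ≈ 2h·tan(θ/2) = 2 × 801 × tan(19.6°) = 570.4 km.

570 km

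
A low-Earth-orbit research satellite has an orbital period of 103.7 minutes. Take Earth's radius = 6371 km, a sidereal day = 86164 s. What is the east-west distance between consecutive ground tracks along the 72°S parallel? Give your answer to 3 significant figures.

893 km

T = 103.7 min = 6222.0 s.
Node shift per orbit = (6222.0/86164) × 360° = 26.00°.
Equatorial spacing = 26.00 × 111.2 km/° = 2891 km.
At 72° latitude, spacing = 2891 × cos(72°) = 893 km.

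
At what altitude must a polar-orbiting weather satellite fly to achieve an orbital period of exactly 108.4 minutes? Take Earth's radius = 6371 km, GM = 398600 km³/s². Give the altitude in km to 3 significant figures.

1160 km

T = 108.4 min = 6504.0 s.
From T = 2π√(a³/μ): a = (μ T²/4π²)^(1/3) = (398600 × 6504.0² / 4π²)^(1/3) = 7531 km.
Altitude h = a − R = 7531 − 6371 = 1160 km.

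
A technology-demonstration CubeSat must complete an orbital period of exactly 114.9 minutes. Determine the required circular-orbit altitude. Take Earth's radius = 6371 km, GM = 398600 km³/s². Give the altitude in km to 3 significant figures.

T = 114.9 min = 6894.0 s.
From T = 2π√(a³/μ): a = (μ T²/4π²)^(1/3) = (398600 × 6894.0² / 4π²)^(1/3) = 7829 km.
Altitude h = a − R = 7829 − 6371 = 1458 km.

1460 km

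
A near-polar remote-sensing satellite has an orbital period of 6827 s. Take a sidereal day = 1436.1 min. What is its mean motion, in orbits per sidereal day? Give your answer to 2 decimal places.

12.62

Orbits per sidereal day = 86166 / 6827.0 = 12.621.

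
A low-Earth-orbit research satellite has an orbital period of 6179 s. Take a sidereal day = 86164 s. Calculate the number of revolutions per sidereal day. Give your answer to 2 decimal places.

13.94

Orbits per sidereal day = 86164 / 6179.0 = 13.945.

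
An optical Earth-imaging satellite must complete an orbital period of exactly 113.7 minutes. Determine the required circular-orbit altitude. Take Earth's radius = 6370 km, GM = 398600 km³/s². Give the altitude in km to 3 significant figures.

T = 113.7 min = 6822.0 s.
From T = 2π√(a³/μ): a = (μ T²/4π²)^(1/3) = (398600 × 6822.0² / 4π²)^(1/3) = 7774 km.
Altitude h = a − R = 7774 − 6370 = 1404 km.

1400 km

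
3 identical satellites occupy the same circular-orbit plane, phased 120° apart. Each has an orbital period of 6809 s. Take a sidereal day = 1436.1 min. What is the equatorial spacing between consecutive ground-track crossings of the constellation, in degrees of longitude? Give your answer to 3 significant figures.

9.48°

Single-satellite node shift = (6809.0/86166) × 360° = 28.45°.
With 3 satellites evenly phased, successive equator crossings are 28.45/3 = 9.483° apart.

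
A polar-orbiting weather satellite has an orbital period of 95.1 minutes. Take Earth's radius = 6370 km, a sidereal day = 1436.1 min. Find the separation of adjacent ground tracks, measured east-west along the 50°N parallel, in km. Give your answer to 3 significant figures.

T = 95.1 min = 5706.0 s.
Node shift per orbit = (5706.0/86166) × 360° = 23.84°.
Equatorial spacing = 23.84 × 111.2 km/° = 2650 km.
At 50° latitude, spacing = 2650 × cos(50°) = 1704 km.

1700 km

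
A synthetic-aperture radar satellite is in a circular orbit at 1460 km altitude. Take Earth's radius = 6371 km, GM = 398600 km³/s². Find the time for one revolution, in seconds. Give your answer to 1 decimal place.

6896.6 seconds

Semi-major axis a = 6371 + 1460 = 7831 km. Period T = 2π√(a³/μ) = 2π√(7831³/398600) = 6896.6 s = 114.94 min.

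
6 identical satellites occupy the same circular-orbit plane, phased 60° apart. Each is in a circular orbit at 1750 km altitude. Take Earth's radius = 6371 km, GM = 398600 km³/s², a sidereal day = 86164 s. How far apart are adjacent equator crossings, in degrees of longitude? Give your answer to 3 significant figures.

Semi-major axis a = 6371 + 1750 = 8121 km. Period T = 2π√(a³/μ) = 2π√(8121³/398600) = 7283.3 s = 121.39 min.
Single-satellite node shift = (7283.3/86164) × 360° = 30.43°.
With 6 satellites evenly phased, successive equator crossings are 30.43/6 = 5.072° apart.

5.07°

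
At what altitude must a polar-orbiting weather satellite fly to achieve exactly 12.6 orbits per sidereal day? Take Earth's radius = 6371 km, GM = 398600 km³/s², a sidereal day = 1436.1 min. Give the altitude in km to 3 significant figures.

Required period T = 86166 / 12.6 = 6838.6 s.
From T = 2π√(a³/μ): a = (μ T²/4π²)^(1/3) = (398600 × 6838.6² / 4π²)^(1/3) = 7787 km.
Altitude h = a − R = 7787 − 6371 = 1416 km.

1420 km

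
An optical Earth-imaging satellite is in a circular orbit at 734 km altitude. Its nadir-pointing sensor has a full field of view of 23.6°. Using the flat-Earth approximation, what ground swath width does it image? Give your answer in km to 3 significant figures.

Half-angle = 23.6°/2 = 11.8°.
Swath width ≈ 2h·tan(θ/2) = 2 × 734 × tan(11.8°) = 306.7 km.

307 km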